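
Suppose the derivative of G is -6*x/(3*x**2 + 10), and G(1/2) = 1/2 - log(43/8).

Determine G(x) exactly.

G(x) = -(2*log(3*x**2/2 + 5) - 1)/2

G'(x) matches the chain-rule pattern g'(h)*h' with inner function h(x) = 3*x**2/2 + 5; substituting u = h(x) collapses the integral.
A general antiderivative is -log(3*x**2/2 + 5) + C.
The condition gives C = 1/2 - log(43/8) - (-log(43/8)) = 1/2.
So G(x) = -(2*log(3*x**2/2 + 5) - 1)/2.
Check: d/dx[-(2*log(3*x**2/2 + 5) - 1)/2] = -6*x/(3*x**2 + 10) = G'(x).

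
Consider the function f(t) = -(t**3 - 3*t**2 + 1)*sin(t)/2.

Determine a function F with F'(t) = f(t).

A candidate is checked by its d/dt: the result must match f(t).
Check: d/dt[(t**3*cos(t) - 3*t**2*sin(t) - 3*t**2*cos(t) + 6*t*sin(t) - 6*t*cos(t) + 6*sin(t) + 7*cos(t))/2] = -t**3*sin(t)/2 + 3*t**2*sin(t)/2 - sin(t)/2, which equals f(t).

An antiderivative is F(t) = (t**3*cos(t) - 3*t**2*sin(t) - 3*t**2*cos(t) + 6*t*sin(t) - 6*t*cos(t) + 6*sin(t) + 7*cos(t))/2.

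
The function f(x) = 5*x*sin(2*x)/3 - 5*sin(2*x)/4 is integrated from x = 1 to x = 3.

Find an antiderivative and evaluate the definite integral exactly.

Antiderivative: F(x) = -5*x*cos(2*x)/6 + 5*sin(2*x)/12 + 5*cos(2*x)/8; value = -15*cos(6)/8 - 5*sin(2)/12 + 5*sin(6)/12 + 5*cos(2)/24

The integrand splits into summands that can be handled one at a time.
F(x) = -5*x*cos(2*x)/6 + 5*sin(2*x)/12 + 5*cos(2*x)/8 is an antiderivative of f.
Check: d/dx[-5*x*cos(2*x)/6 + 5*sin(2*x)/12 + 5*cos(2*x)/8] = 5*x*sin(2*x)/3 - 5*sin(2*x)/4 = f(x).
F(3) = -15*cos(6)/8 + 5*sin(6)/12; F(1) = -5*cos(2)/24 + 5*sin(2)/12.
Integral = F(3) - F(1) = -15*cos(6)/8 - 5*sin(2)/12 + 5*sin(6)/12 + 5*cos(2)/24.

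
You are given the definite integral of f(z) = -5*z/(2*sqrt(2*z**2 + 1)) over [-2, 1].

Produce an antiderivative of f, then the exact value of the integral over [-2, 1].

Antiderivative: F(z) = -5*sqrt(2*z**2 + 1)/4; value = 15/4 - 5*sqrt(3)/4

The substitution u = 2*z**2 + 1 works: f is exactly (dF/du)*(du/dz) for that inner function.
F(z) = -5*sqrt(2*z**2 + 1)/4 is an antiderivative of f.
Check: d/dz[-5*sqrt(2*z**2 + 1)/4] = -5*z/(2*sqrt(2*z**2 + 1)) = f(z).
F(1) = -5*sqrt(3)/4; F(-2) = -15/4.
Integral = F(1) - F(-2) = 15/4 - 5*sqrt(3)/4.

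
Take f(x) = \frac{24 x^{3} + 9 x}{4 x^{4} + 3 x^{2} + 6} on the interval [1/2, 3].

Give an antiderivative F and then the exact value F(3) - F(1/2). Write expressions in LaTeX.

Antiderivative: F(x) = \frac{3 \log{\left(\frac{2 x^{4}}{3} + \frac{x^{2}}{2} + 1 \right)}}{2}; value = - \frac{3 \log{\left(\frac{7}{6} \right)}}{2} + \frac{3 \log{\left(\frac{119}{2} \right)}}{2}

The substitution u = \frac{2 x^{4}}{3} + \frac{x^{2}}{2} + 1 works: f is exactly (dF/du)*(du/dx) for that inner function.
F(x) = \frac{3 \log{\left(\frac{2 x^{4}}{3} + \frac{x^{2}}{2} + 1 \right)}}{2} is an antiderivative of f.
Check: d/dx[\frac{3 \log{\left(\frac{2 x^{4}}{3} + \frac{x^{2}}{2} + 1 \right)}}{2}] = \frac{24 x^{3} + 9 x}{4 x^{4} + 3 x^{2} + 6} = f(x).
F(3) = \frac{3 \log{\left(\frac{119}{2} \right)}}{2}; F(1/2) = \frac{3 \log{\left(\frac{7}{6} \right)}}{2}.
Integral = F(3) - F(1/2) = - \frac{3 \log{\left(\frac{7}{6} \right)}}{2} + \frac{3 \log{\left(\frac{119}{2} \right)}}{2}.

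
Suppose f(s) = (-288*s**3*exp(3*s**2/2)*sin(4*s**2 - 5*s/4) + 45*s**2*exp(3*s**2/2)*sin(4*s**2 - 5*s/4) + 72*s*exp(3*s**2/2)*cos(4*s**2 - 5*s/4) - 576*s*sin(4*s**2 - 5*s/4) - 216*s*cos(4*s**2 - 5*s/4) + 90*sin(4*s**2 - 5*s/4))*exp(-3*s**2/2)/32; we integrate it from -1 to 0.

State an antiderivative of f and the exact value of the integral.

f has the shape u'v + uv' for u = 9*s**2/8 + 9*exp(-3*s**2/2)/4 and v = cos(4*s**2 - 5*s/4) — it is the derivative of the product u*v.
F(s) = 9*(s**2*exp(3*s**2/2) + 2)*exp(-3*s**2/2)*cos(4*s**2 - 5*s/4)/8 is an antiderivative of f.
Check: d/ds[9*(s**2*exp(3*s**2/2) + 2)*exp(-3*s**2/2)*cos(4*s**2 - 5*s/4)/8] = (-288*s**3*exp(3*s**2/2)*sin(4*s**2 - 5*s/4) + 45*s**2*exp(3*s**2/2)*sin(4*s**2 - 5*s/4) + 72*s*exp(3*s**2/2)*cos(4*s**2 - 5*s/4) - 576*s*sin(4*s**2 - 5*s/4) - 216*s*cos(4*s**2 - 5*s/4) + 90*sin(4*s**2 - 5*s/4))*exp(-3*s**2/2)/32 = f(s).
F(0) = 9/4; F(-1) = 9*exp(-3/2)*cos(21/4)/4 + 9*cos(21/4)/8.
Integral = F(0) - F(-1) = -9*cos(21/4)/8 - 9*exp(-3/2)*cos(21/4)/4 + 9/4.

Antiderivative: F(s) = 9*(s**2*exp(3*s**2/2) + 2)*exp(-3*s**2/2)*cos(4*s**2 - 5*s/4)/8; value = -9*cos(21/4)/8 - 9*exp(-3/2)*cos(21/4)/4 + 9/4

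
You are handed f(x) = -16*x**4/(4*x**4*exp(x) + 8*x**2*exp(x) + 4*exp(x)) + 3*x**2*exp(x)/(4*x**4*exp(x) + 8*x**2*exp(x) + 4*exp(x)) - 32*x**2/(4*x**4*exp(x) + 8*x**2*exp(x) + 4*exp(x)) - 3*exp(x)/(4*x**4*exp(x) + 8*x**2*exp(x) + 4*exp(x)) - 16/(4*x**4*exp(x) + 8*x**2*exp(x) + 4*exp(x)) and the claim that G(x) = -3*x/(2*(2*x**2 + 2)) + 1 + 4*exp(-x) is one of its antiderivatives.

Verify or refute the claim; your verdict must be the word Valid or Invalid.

d/dx[G] = (-16*x**4 + 3*x**2*exp(x) - 32*x**2 - 3*exp(x) - 16)/(4*x**4*exp(x) + 8*x**2*exp(x) + 4*exp(x))
This equals f(x) exactly, so the claim holds.

Valid: G'(x) = f(x).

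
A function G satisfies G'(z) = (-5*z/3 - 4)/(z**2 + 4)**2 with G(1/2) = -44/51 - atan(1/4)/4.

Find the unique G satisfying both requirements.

The proposed G(z) is checked by its d/dz: the result must match the given G'(z).
A general antiderivative is -(3*z - 5)/(6*z**2 + 24) - atan(z/2)/4 + C.
The condition gives C = -44/51 - atan(1/4)/4 - (7/51 - atan(1/4)/4) = -1.
So G(z) = -(3*z**2*atan(z/2) + 12*z**2 + 6*z + 12*atan(z/2) + 38)/(12*(z**2 + 4)).
Check: d/dz[-(3*z**2*atan(z/2) + 12*z**2 + 6*z + 12*atan(z/2) + 38)/(12*(z**2 + 4))] = (-5*z - 12)/(3*z**4 + 24*z**2 + 48), which equals G'(z).

G(z) = -(3*z**2*atan(z/2) + 12*z**2 + 6*z + 12*atan(z/2) + 38)/(12*(z**2 + 4))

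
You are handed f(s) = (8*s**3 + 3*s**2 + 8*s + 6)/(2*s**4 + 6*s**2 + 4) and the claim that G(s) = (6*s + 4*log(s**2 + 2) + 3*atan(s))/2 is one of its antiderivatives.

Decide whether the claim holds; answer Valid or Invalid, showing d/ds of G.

d/ds[G] = (6*s**4 + 8*s**3 + 21*s**2 + 8*s + 18)/(2*s**4 + 6*s**2 + 4)
d/ds[G] - f(s) = 3 != 0.

Invalid: d/ds[G] - f = 3, which is not 0.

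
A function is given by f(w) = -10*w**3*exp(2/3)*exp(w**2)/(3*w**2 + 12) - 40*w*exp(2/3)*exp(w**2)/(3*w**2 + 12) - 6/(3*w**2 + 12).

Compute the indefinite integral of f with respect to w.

F(w) = -5*exp(2/3)*exp(w**2)/3 - atan(w/2) + C

The integrand splits into summands that can be handled one at a time.
Check: d/dw[-5*exp(2/3)*exp(w**2)/3 - atan(w/2)] = (-10*w**3*exp(2/3)*exp(w**2) - 40*w*exp(2/3)*exp(w**2) - 6)/(3*w**2 + 12), which equals f(w).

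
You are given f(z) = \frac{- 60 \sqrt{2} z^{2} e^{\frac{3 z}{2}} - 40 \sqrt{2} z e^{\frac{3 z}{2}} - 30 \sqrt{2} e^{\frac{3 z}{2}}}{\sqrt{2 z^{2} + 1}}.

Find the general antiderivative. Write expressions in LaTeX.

Recognize the product-rule pattern: f = u'v + uv' with u = - 20 \sqrt{4 z^{2} + 2}, v = e^{\frac{3 z}{2}}, so integration by parts undoes it.
Check: d/dz[- 20 \sqrt{4 z^{2} + 2} e^{\frac{3 z}{2}}] = \frac{- 60 \sqrt{2} z^{2} e^{\frac{3 z}{2}} - 40 \sqrt{2} z e^{\frac{3 z}{2}} - 30 \sqrt{2} e^{\frac{3 z}{2}}}{\sqrt{2 z^{2} + 1}} = f(z).

F(z) = - 20 \sqrt{4 z^{2} + 2} e^{\frac{3 z}{2}} + C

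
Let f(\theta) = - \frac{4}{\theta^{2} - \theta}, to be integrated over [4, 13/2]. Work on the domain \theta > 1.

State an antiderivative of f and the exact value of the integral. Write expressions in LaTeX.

Antiderivative: F(\theta) = - 4 \left(- \log{\left(\theta \right)} + \log{\left(\theta - 1 \right)}\right); value = - 4 \log{\left(\frac{11}{2} \right)} - 4 \log{\left(4 \right)} + 4 \log{\left(3 \right)} + 4 \log{\left(\frac{13}{2} \right)}

The denominator factors as \theta \left(\theta - 1\right); partial fractions split f into directly integrable pieces: - \frac{4}{\theta - 1} + \frac{4}{\theta}.
F(\theta) = - 4 \left(- \log{\left(\theta \right)} + \log{\left(\theta - 1 \right)}\right) is an antiderivative of f.
Check: d/d\theta[- 4 \left(- \log{\left(\theta \right)} + \log{\left(\theta - 1 \right)}\right)] = - \frac{4}{\theta^{2} - \theta} = f(\theta).
F(13/2) = - 4 \log{\left(\frac{11}{2} \right)} + 4 \log{\left(\frac{13}{2} \right)}; F(4) = - 4 \log{\left(3 \right)} + 4 \log{\left(4 \right)}.
Integral = F(13/2) - F(4) = - 4 \log{\left(\frac{11}{2} \right)} - 4 \log{\left(4 \right)} + 4 \log{\left(3 \right)} + 4 \log{\left(\frac{13}{2} \right)}.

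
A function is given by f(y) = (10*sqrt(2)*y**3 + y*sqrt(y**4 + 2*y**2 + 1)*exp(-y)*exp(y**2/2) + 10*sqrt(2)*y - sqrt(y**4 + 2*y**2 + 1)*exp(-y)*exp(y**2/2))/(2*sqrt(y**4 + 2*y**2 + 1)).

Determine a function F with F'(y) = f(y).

An antiderivative F(y) passes only if d/dy[F] lands on f(y) exactly.
Check: d/dy[(5*sqrt(2)*sqrt(y**4 + 2*y**2 + 1) + exp(-y)*exp(y**2/2))/2] = (10*sqrt(2)*y**3*exp(y) + y*sqrt(y**4 + 2*y**2 + 1)*exp(y**2/2) + 10*sqrt(2)*y*exp(y) - sqrt(y**4 + 2*y**2 + 1)*exp(y**2/2))*exp(-y)/(2*sqrt(y**4 + 2*y**2 + 1)), which equals f(y).

An antiderivative is F(y) = (5*sqrt(2)*sqrt(y**4 + 2*y**2 + 1) + exp(-y)*exp(y**2/2))/2.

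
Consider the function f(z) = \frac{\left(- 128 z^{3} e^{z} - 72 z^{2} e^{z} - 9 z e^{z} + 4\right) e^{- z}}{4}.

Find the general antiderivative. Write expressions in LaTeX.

Check any antiderivative F(z) by computing F'(z) and comparing it with f(z).
Check: d/dz[\frac{\left(- z^{2} \left(8 z + 3\right)^{2} e^{z} - 8\right) e^{- z}}{8}] = \frac{\left(- 128 z^{3} e^{z} - 72 z^{2} e^{z} - 9 z e^{z} + 4\right) e^{- z}}{4} = f(z).

F(z) = \frac{\left(- z^{2} \left(8 z + 3\right)^{2} e^{z} - 8\right) e^{- z}}{8} + C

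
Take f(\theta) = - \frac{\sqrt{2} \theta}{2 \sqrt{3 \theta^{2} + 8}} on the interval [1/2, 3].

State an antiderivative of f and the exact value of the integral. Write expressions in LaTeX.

Antiderivative: F(\theta) = - \frac{\sqrt{\frac{3 \theta^{2}}{2} + 4}}{3}; value = - \frac{\sqrt{70}}{12}

The substitution u = \frac{3 \theta^{2}}{2} + 4 works: f is exactly (dF/du)*(du/d\theta) for that inner function.
F(\theta) = - \frac{\sqrt{\frac{3 \theta^{2}}{2} + 4}}{3} is an antiderivative of f.
Check: d/d\theta[- \frac{\sqrt{\frac{3 \theta^{2}}{2} + 4}}{3}] = - \frac{\sqrt{2} \theta}{2 \sqrt{3 \theta^{2} + 8}} = f(\theta).
F(3) = - \frac{\sqrt{70}}{6}; F(1/2) = - \frac{\sqrt{70}}{12}.
Integral = F(3) - F(1/2) = - \frac{\sqrt{70}}{12}.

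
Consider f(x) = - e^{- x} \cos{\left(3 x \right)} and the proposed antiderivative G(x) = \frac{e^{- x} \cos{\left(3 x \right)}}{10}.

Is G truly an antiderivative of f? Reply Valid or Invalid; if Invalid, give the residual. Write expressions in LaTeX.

d/dx[G] = \frac{\left(- 3 \sin{\left(3 x \right)} - \cos{\left(3 x \right)}\right) e^{- x}}{10}
d/dx[G] - f(x) = \frac{\left(- 3 \sin{\left(3 x \right)} + 9 \cos{\left(3 x \right)}\right) e^{- x}}{10} != 0.

Invalid: d/dx[G] - f = \frac{\left(- 3 \sin{\left(3 x \right)} + 9 \cos{\left(3 x \right)}\right) e^{- x}}{10}, which is not 0.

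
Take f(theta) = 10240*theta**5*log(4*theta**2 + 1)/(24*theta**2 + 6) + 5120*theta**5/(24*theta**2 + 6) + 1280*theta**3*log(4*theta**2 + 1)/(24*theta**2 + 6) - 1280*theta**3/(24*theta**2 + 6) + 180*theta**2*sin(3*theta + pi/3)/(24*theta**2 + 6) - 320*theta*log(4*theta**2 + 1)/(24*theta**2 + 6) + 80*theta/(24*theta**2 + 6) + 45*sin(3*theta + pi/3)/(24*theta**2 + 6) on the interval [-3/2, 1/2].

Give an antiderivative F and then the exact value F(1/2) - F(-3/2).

The integrand splits into summands that can be handled one at a time.
F(theta) = 320*theta**4*log(4*theta**2 + 1)/3 - 80*theta**2*log(4*theta**2 + 1)/3 + 5*log(4*theta**2 + 1)/3 - 5*cos(3*theta + pi/3)/2 is an antiderivative of f.
Check: d/dtheta[320*theta**4*log(4*theta**2 + 1)/3 - 80*theta**2*log(4*theta**2 + 1)/3 + 5*log(4*theta**2 + 1)/3 - 5*cos(3*theta + pi/3)/2] = (10240*theta**5*log(4*theta**2 + 1) + 5120*theta**5 + 1280*theta**3*log(4*theta**2 + 1) - 1280*theta**3 + 180*theta**2*sin(3*theta + pi/3) - 320*theta*log(4*theta**2 + 1) + 80*theta + 45*sin(3*theta + pi/3))/(24*theta**2 + 6), which equals f(theta).
F(1/2) = 5*log(2)/3 - 5*cos(pi/3 + 3/2)/2; F(-3/2) = -5*sin(pi/6 + 9/2)/2 + 1445*log(10)/3.
Integral = F(1/2) - F(-3/2) = -1445*log(10)/3 + 5*sin(pi/6 + 9/2)/2 + 5*log(2)/3 - 5*cos(pi/3 + 3/2)/2.

Antiderivative: F(theta) = 320*theta**4*log(4*theta**2 + 1)/3 - 80*theta**2*log(4*theta**2 + 1)/3 + 5*log(4*theta**2 + 1)/3 - 5*cos(3*theta + pi/3)/2; value = -1445*log(10)/3 + 5*sin(pi/6 + 9/2)/2 + 5*log(2)/3 - 5*cos(pi/3 + 3/2)/2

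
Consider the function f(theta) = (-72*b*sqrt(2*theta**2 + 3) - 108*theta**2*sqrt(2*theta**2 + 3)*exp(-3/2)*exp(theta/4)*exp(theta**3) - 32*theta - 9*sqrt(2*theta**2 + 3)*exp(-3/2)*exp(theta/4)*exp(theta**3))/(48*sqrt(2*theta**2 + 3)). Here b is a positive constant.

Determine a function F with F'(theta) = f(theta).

An antiderivative is F(theta) = -3*b*theta/2 - sqrt(2*theta**2 + 3)/3 - 3*exp(theta**3 + theta/4 - 3/2)/4.

Any candidate F(theta) must reproduce f(theta) exactly when differentiated.
Check: d/dtheta[-3*b*theta/2 - sqrt(2*theta**2 + 3)/3 - 3*exp(theta**3 + theta/4 - 3/2)/4] = (-72*b*sqrt(2*theta**2 + 3) - 108*theta**2*sqrt(2*theta**2 + 3)*exp(-3/2)*exp(theta/4)*exp(theta**3) - 32*theta - 9*sqrt(2*theta**2 + 3)*exp(-3/2)*exp(theta/4)*exp(theta**3))/(48*sqrt(2*theta**2 + 3)) = f(theta).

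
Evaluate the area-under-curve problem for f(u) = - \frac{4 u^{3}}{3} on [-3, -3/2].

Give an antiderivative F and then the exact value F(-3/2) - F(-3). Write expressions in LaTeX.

A first test for any F(u): its u-derivative must equal f(u) identically.
F(u) = - \frac{u^{4}}{3} is an antiderivative of f.
Check: d/du[- \frac{u^{4}}{3}] = - \frac{4 u^{3}}{3} = f(u).
F(-3/2) = - \frac{27}{16}; F(-3) = -27.
Integral = F(-3/2) - F(-3) = \frac{405}{16}.

Antiderivative: F(u) = - \frac{u^{4}}{3}; value = \frac{405}{16}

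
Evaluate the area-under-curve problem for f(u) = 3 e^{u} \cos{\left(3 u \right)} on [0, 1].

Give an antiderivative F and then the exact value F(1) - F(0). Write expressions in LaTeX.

Antiderivative: F(u) = \frac{3 \left(3 \sin{\left(3 u \right)} + \cos{\left(3 u \right)}\right) e^{u}}{10}; value = \frac{3 e \cos{\left(3 \right)}}{10} - \frac{3}{10} + \frac{9 e \sin{\left(3 \right)}}{10}

Recover f(u) by differentiating a candidate F(u); any mismatch rules it out.
F(u) = \frac{3 \left(3 \sin{\left(3 u \right)} + \cos{\left(3 u \right)}\right) e^{u}}{10} is an antiderivative of f.
Check: d/du[\frac{3 \left(3 \sin{\left(3 u \right)} + \cos{\left(3 u \right)}\right) e^{u}}{10}] = 3 e^{u} \cos{\left(3 u \right)} = f(u).
F(1) = \frac{3 e \cos{\left(3 \right)}}{10} + \frac{9 e \sin{\left(3 \right)}}{10}; F(0) = \frac{3}{10}.
Integral = F(1) - F(0) = \frac{3 e \cos{\left(3 \right)}}{10} - \frac{3}{10} + \frac{9 e \sin{\left(3 \right)}}{10}.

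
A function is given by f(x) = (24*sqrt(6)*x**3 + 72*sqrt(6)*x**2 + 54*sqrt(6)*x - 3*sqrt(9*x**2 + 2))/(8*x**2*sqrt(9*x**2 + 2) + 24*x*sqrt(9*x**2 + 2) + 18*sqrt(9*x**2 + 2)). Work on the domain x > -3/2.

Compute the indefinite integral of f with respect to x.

Differentiate the proposed F(x) back; it has to land on f(x) exactly.
Check: d/dx[2*sqrt(3*x**2/2 + 1/3) + 3/(4*(2*x + 3))] = (24*sqrt(6)*x**3 + 72*sqrt(6)*x**2 + 54*sqrt(6)*x - 3*sqrt(9*x**2 + 2))/(8*x**2*sqrt(9*x**2 + 2) + 24*x*sqrt(9*x**2 + 2) + 18*sqrt(9*x**2 + 2)) = f(x).

F(x) = 2*sqrt(3*x**2/2 + 1/3) + 3/(4*(2*x + 3)) + C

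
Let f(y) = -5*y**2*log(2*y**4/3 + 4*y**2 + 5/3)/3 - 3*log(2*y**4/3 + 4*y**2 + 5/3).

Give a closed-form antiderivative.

An antiderivative is F(y) = -5*y**3*log(2*y**4/3 + 4*y**2 + 5/3)/9 + 20*y**3/27 - 3*y*log(2*y**4/3 + 4*y**2 + 5/3) + 16*y/3 + sqrt(558 - 107*sqrt(26))*atan(74*y/(24*sqrt(558 - 107*sqrt(26)) + 5*sqrt(26)*sqrt(558 - 107*sqrt(26))))/9 - sqrt(107*sqrt(26) + 558)*atan(74*y/(-24*sqrt(107*sqrt(26) + 558) + 5*sqrt(26)*sqrt(107*sqrt(26) + 558)))/9.

The integrand splits into summands that can be handled one at a time.
Check: d/dy[-5*y**3*log(2*y**4/3 + 4*y**2 + 5/3)/9 + 20*y**3/27 - 3*y*log(2*y**4/3 + 4*y**2 + 5/3) + 16*y/3 + sqrt(558 - 107*sqrt(26))*atan(74*y/(24*sqrt(558 - 107*sqrt(26)) + 5*sqrt(26)*sqrt(558 - 107*sqrt(26))))/9 - sqrt(107*sqrt(26) + 558)*atan(74*y/(-24*sqrt(107*sqrt(26) + 558) + 5*sqrt(26)*sqrt(107*sqrt(26) + 558)))/9] = -5*y**2*log(2*y**4/3 + 4*y**2 + 5/3)/3 - 3*log(2*y**4/3 + 4*y**2 + 5/3) = f(y).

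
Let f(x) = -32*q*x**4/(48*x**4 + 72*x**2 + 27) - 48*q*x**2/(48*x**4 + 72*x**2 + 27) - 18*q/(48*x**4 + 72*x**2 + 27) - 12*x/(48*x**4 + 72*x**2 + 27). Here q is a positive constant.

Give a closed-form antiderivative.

An antiderivative is F(x) = -(16*q*x**3 + 12*q*x - 3)/(6*(4*x**2 + 3)).

Integrate term by term and add the pieces.
Check: d/dx[-(16*q*x**3 + 12*q*x - 3)/(6*(4*x**2 + 3))] = (-32*q*x**4 - 48*q*x**2 - 18*q - 12*x)/(48*x**4 + 72*x**2 + 27), which equals f(x).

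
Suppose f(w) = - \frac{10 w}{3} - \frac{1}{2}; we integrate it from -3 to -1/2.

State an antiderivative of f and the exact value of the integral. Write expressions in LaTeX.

A first test for any F(w): its w-derivative must equal f(w) identically.
F(w) = - \frac{5 w^{2}}{3} - \frac{w}{2} is an antiderivative of f.
Check: d/dw[- \frac{5 w^{2}}{3} - \frac{w}{2}] = - \frac{10 w}{3} - \frac{1}{2} = f(w).
F(-1/2) = - \frac{1}{6}; F(-3) = - \frac{27}{2}.
Integral = F(-1/2) - F(-3) = \frac{40}{3}.

Antiderivative: F(w) = - \frac{5 w^{2}}{3} - \frac{w}{2}; value = \frac{40}{3}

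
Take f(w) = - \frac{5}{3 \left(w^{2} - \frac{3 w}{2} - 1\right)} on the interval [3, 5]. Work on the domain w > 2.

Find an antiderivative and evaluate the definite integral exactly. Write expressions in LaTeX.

Factor the denominator (3 \left(w - 2\right) \left(2 w + 1\right)) and decompose: f = \frac{4}{3 \left(2 w + 1\right)} - \frac{2}{3 \left(w - 2\right)}; each piece integrates to a log, atan, or power term.
F(w) = - \frac{2 \log{\left(w - 2 \right)}}{3} + \frac{2 \log{\left(w + \frac{1}{2} \right)}}{3} is an antiderivative of f.
Check: d/dw[- \frac{2 \log{\left(w - 2 \right)}}{3} + \frac{2 \log{\left(w + \frac{1}{2} \right)}}{3}] = - \frac{10}{6 w^{2} - 9 w - 6}, which equals f(w).
F(5) = - \frac{2 \log{\left(3 \right)}}{3} + \frac{2 \log{\left(\frac{11}{2} \right)}}{3}; F(3) = \frac{2 \log{\left(\frac{7}{2} \right)}}{3}.
Integral = F(5) - F(3) = - \frac{2 \log{\left(\frac{7}{2} \right)}}{3} - \frac{2 \log{\left(3 \right)}}{3} + \frac{2 \log{\left(\frac{11}{2} \right)}}{3}.

Antiderivative: F(w) = - \frac{2 \log{\left(w - 2 \right)}}{3} + \frac{2 \log{\left(w + \frac{1}{2} \right)}}{3}; value = - \frac{2 \log{\left(\frac{7}{2} \right)}}{3} - \frac{2 \log{\left(3 \right)}}{3} + \frac{2 \log{\left(\frac{11}{2} \right)}}{3}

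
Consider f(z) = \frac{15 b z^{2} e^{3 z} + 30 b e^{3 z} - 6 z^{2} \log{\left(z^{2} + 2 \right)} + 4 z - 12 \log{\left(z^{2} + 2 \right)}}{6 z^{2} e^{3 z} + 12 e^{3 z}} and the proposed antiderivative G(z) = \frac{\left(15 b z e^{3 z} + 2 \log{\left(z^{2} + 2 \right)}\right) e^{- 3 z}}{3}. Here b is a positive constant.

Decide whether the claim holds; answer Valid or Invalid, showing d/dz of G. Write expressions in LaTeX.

Invalid: d/dz[G] - f = \frac{15 b z^{2} e^{3 z} + 30 b e^{3 z} - 6 z^{2} \log{\left(z^{2} + 2 \right)} + 4 z - 12 \log{\left(z^{2} + 2 \right)}}{6 z^{2} e^{3 z} + 12 e^{3 z}}, which is not 0.

d/dz[G] = \frac{15 b z^{2} e^{3 z} + 30 b e^{3 z} - 6 z^{2} \log{\left(z^{2} + 2 \right)} + 4 z - 12 \log{\left(z^{2} + 2 \right)}}{3 z^{2} e^{3 z} + 6 e^{3 z}}
d/dz[G] - f(z) = \frac{15 b z^{2} e^{3 z} + 30 b e^{3 z} - 6 z^{2} \log{\left(z^{2} + 2 \right)} + 4 z - 12 \log{\left(z^{2} + 2 \right)}}{6 z^{2} e^{3 z} + 12 e^{3 z}} != 0.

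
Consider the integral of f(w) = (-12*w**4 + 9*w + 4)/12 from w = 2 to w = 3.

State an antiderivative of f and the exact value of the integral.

Differentiate the proposed F(w) back; it has to land on f(w) exactly.
F(w) = -w**5/5 + 3*w**2/8 + w/3 is an antiderivative of f.
Check: d/dw[-w**5/5 + 3*w**2/8 + w/3] = -w**4 + 3*w/4 + 1/3, which equals f(w).
F(3) = -1769/40; F(2) = -127/30.
Integral = F(3) - F(2) = -4799/120.

Antiderivative: F(w) = -w**5/5 + 3*w**2/8 + w/3; value = -4799/120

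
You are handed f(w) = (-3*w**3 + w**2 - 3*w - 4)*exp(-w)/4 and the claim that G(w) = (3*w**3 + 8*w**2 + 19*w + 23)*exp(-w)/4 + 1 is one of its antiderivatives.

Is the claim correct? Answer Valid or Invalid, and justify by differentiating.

Valid: G'(w) = f(w).

d/dw[G] = (-3*w**3 + w**2 - 3*w - 4)*exp(-w)/4
This equals f(w) exactly, so the claim holds.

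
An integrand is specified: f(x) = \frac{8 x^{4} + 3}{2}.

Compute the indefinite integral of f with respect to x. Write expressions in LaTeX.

F(x) = \frac{4 x^{5}}{5} + \frac{3 x}{2} + C

Recover f(x) by differentiating a candidate F(x); any mismatch rules it out.
Check: d/dx[\frac{4 x^{5}}{5} + \frac{3 x}{2}] = 4 x^{4} + \frac{3}{2}, which equals f(x).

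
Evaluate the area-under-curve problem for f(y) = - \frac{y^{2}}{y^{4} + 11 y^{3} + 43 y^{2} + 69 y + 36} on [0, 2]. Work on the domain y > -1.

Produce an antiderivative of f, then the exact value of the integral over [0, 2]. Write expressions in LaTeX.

Factor the denominator (\left(y + 1\right) \left(y + 3\right)^{2} \left(y + 4\right)) and decompose: f = \frac{16}{3 \left(y + 4\right)} - \frac{21}{4 \left(y + 3\right)} + \frac{9}{2 \left(y + 3\right)^{2}} - \frac{1}{12 \left(y + 1\right)}; each piece integrates to a log, atan, or power term.
F(y) = \frac{- \left(y + 3\right) \log{\left(y + 1 \right)} - 63 \left(y + 3\right) \log{\left(y + 3 \right)} + 64 \left(y + 3\right) \log{\left(y + 4 \right)} - 54}{12 \left(y + 3\right)} is an antiderivative of f.
Check: d/dy[\frac{- \left(y + 3\right) \log{\left(y + 1 \right)} - 63 \left(y + 3\right) \log{\left(y + 3 \right)} + 64 \left(y + 3\right) \log{\left(y + 4 \right)} - 54}{12 \left(y + 3\right)}] = - \frac{y^{2}}{y^{4} + 11 y^{3} + 43 y^{2} + 69 y + 36} = f(y).
F(2) = - \frac{21 \log{\left(5 \right)}}{4} - \frac{9}{10} - \frac{\log{\left(3 \right)}}{12} + \frac{16 \log{\left(6 \right)}}{3}; F(0) = - \frac{21 \log{\left(3 \right)}}{4} - \frac{3}{2} + \frac{16 \log{\left(4 \right)}}{3}.
Integral = F(2) - F(0) = - \frac{21 \log{\left(5 \right)}}{4} - \frac{16 \log{\left(4 \right)}}{3} + \frac{3}{5} + \frac{31 \log{\left(3 \right)}}{6} + \frac{16 \log{\left(6 \right)}}{3}.

Antiderivative: F(y) = \frac{- \left(y + 3\right) \log{\left(y + 1 \right)} - 63 \left(y + 3\right) \log{\left(y + 3 \right)} + 64 \left(y + 3\right) \log{\left(y + 4 \right)} - 54}{12 \left(y + 3\right)}; value = - \frac{21 \log{\left(5 \right)}}{4} - \frac{16 \log{\left(4 \right)}}{3} + \frac{3}{5} + \frac{31 \log{\left(3 \right)}}{6} + \frac{16 \log{\left(6 \right)}}{3}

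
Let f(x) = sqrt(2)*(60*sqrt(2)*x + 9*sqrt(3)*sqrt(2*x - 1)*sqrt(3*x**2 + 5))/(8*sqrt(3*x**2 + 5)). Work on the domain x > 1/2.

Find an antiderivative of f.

An antiderivative is F(x) = 3*x*sqrt(3*x - 3/2)/2 - 3*sqrt(3*x - 3/2)/4 + 5*sqrt(3*x**2 + 5).

Any candidate F(x) must reproduce f(x) exactly when differentiated.
Check: d/dx[3*x*sqrt(3*x - 3/2)/2 - 3*sqrt(3*x - 3/2)/4 + 5*sqrt(3*x**2 + 5)] = sqrt(2)*(60*sqrt(2)*x*sqrt(2*x - 1) + 18*sqrt(3)*x*sqrt(3*x**2 + 5) - 9*sqrt(3)*sqrt(3*x**2 + 5))/(8*sqrt(2*x - 1)*sqrt(3*x**2 + 5)), which equals f(x).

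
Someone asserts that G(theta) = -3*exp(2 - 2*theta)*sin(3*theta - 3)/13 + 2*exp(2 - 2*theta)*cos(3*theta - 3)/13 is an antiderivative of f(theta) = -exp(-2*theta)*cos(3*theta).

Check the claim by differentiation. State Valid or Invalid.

Invalid: d/dtheta[G] - f = (exp(-2)*cos(3*theta) - cos(3*theta - 3))*exp(2)*exp(-2*theta), which is not 0.

d/dtheta[G] = -exp(2)*exp(-2*theta)*cos(3*theta - 3)
d/dtheta[G] - f(theta) = (exp(-2)*cos(3*theta) - cos(3*theta - 3))*exp(2)*exp(-2*theta) != 0.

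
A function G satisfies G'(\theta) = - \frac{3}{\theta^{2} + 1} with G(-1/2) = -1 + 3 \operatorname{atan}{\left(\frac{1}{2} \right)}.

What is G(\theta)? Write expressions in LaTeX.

The proposed G(\theta) is checked by its d/d\theta: the result must match the given G'(\theta).
A general antiderivative is - 3 \operatorname{atan}{\left(\theta \right)} + C.
The condition gives C = -1 + 3 \operatorname{atan}{\left(\frac{1}{2} \right)} - (3 \operatorname{atan}{\left(\frac{1}{2} \right)}) = -1.
So G(\theta) = - 3 \operatorname{atan}{\left(\theta \right)} - 1.
Check: d/d\theta[- 3 \operatorname{atan}{\left(\theta \right)} - 1] = - \frac{3}{\theta^{2} + 1} = G'(\theta).

G(\theta) = - 3 \operatorname{atan}{\left(\theta \right)} - 1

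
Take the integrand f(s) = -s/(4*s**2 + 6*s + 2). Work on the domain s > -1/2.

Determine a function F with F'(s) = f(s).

An antiderivative is F(s) = log(s + 1/2)/4 - log(s + 1)/2.

The denominator factors as 2*(s + 1)*(2*s + 1); partial fractions split f into directly integrable pieces: 1/(2*(2*s + 1)) - 1/(2*(s + 1)).
Check: d/ds[log(s + 1/2)/4 - log(s + 1)/2] = -s/(4*s**2 + 6*s + 2) = f(s).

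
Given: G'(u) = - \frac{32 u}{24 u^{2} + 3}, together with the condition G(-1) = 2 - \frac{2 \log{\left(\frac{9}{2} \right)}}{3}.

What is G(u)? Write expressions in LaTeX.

G'(u) matches the chain-rule pattern g'(h)*h' with inner function h(u) = 4 u^{2} + \frac{1}{2}; substituting w = h(u) collapses the integral.
A general antiderivative is - \frac{2 \log{\left(4 u^{2} + \frac{1}{2} \right)}}{3} + C.
The condition gives C = 2 - \frac{2 \log{\left(\frac{9}{2} \right)}}{3} - (- \frac{2 \log{\left(\frac{9}{2} \right)}}{3}) = 2.
So G(u) = \frac{2 \left(3 - \log{\left(4 u^{2} + \frac{1}{2} \right)}\right)}{3}.
Check: d/du[\frac{2 \left(3 - \log{\left(4 u^{2} + \frac{1}{2} \right)}\right)}{3}] = - \frac{32 u}{24 u^{2} + 3} = G'(u).

G(u) = \frac{2 \left(3 - \log{\left(4 u^{2} + \frac{1}{2} \right)}\right)}{3}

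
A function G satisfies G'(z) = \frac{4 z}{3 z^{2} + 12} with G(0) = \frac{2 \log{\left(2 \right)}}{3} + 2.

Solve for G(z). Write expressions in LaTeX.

G(z) = \frac{2 \left(\log{\left(\frac{z^{2}}{2} + 2 \right)} + 3\right)}{3}

The substitution u = \frac{z^{2}}{2} + 2 works: G'(z) is exactly (dG/du)*(du/dz) for that inner function.
A general antiderivative is \frac{2 \log{\left(\frac{z^{2}}{2} + 2 \right)}}{3} + C.
The condition gives C = \frac{2 \log{\left(2 \right)}}{3} + 2 - (\frac{2 \log{\left(2 \right)}}{3}) = 2.
So G(z) = \frac{2 \left(\log{\left(\frac{z^{2}}{2} + 2 \right)} + 3\right)}{3}.
Check: d/dz[\frac{2 \left(\log{\left(\frac{z^{2}}{2} + 2 \right)} + 3\right)}{3}] = \frac{4 z}{3 z^{2} + 12} = G'(z).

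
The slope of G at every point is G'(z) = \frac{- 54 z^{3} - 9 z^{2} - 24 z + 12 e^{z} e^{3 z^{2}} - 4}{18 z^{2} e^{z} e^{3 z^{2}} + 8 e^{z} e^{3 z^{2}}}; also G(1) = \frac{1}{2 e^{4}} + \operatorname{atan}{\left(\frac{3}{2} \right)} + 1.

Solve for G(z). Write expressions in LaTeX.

G(z) = \frac{2 \operatorname{atan}{\left(\frac{3 z}{2} \right)} + 2 + e^{- z} e^{- 3 z^{2}}}{2}

A first test for any G(z): its z-derivative must equal the given G'(z).
A general antiderivative is \frac{e^{- 3 z^{2} - z}}{2} + \operatorname{atan}{\left(\frac{3 z}{2} \right)} + C.
The condition gives C = \frac{1}{2 e^{4}} + \operatorname{atan}{\left(\frac{3}{2} \right)} + 1 - (\frac{1}{2 e^{4}} + \operatorname{atan}{\left(\frac{3}{2} \right)}) = 1.
So G(z) = \frac{2 \operatorname{atan}{\left(\frac{3 z}{2} \right)} + 2 + e^{- z} e^{- 3 z^{2}}}{2}.
Check: d/dz[\frac{2 \operatorname{atan}{\left(\frac{3 z}{2} \right)} + 2 + e^{- z} e^{- 3 z^{2}}}{2}] = \frac{- 54 z^{3} - 9 z^{2} - 24 z + 12 e^{z} e^{3 z^{2}} - 4}{18 z^{2} e^{z} e^{3 z^{2}} + 8 e^{z} e^{3 z^{2}}} = G'(z).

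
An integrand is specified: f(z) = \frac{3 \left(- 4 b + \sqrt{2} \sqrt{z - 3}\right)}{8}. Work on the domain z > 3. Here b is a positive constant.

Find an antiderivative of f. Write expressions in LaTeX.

An antiderivative is F(z) = - \frac{3 b z}{2} + \left(\frac{z}{2} - \frac{3}{2}\right)^{\frac{3}{2}}.

An antiderivative F(z) passes only if d/dz[F] lands on f(z) exactly.
Check: d/dz[- \frac{3 b z}{2} + \left(\frac{z}{2} - \frac{3}{2}\right)^{\frac{3}{2}}] = - \frac{3 b}{2} + \frac{3 \sqrt{2} \sqrt{z - 3}}{8}, which equals f(z).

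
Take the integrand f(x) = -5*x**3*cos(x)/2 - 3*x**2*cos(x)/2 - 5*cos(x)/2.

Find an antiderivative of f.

An antiderivative is F(x) = (-5*x**3*sin(x) - 3*x**2*sin(x) - 15*x**2*cos(x) + 30*x*sin(x) - 6*x*cos(x) + sin(x) + 30*cos(x))/2.

Integrate term by term and add the pieces.
Check: d/dx[(-5*x**3*sin(x) - 3*x**2*sin(x) - 15*x**2*cos(x) + 30*x*sin(x) - 6*x*cos(x) + sin(x) + 30*cos(x))/2] = -5*x**3*cos(x)/2 - 3*x**2*cos(x)/2 - 5*cos(x)/2 = f(x).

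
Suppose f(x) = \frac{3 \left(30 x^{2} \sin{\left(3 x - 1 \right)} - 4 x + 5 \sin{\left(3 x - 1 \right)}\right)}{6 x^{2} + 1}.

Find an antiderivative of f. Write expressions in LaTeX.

An antiderivative is F(x) = - \log{\left(4 x^{2} + \frac{2}{3} \right)} - 5 \cos{\left(3 x - 1 \right)}.

A candidate is checked by its d/dx: the result must match f(x).
Check: d/dx[- \log{\left(4 x^{2} + \frac{2}{3} \right)} - 5 \cos{\left(3 x - 1 \right)}] = \frac{90 x^{2} \sin{\left(3 x - 1 \right)} - 12 x + 15 \sin{\left(3 x - 1 \right)}}{6 x^{2} + 1}, which equals f(x).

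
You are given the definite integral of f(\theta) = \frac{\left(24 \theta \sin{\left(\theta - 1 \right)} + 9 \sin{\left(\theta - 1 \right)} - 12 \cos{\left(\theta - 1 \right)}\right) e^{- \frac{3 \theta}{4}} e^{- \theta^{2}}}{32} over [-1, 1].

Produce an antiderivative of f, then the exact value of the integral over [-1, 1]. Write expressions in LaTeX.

Recognize the product-rule pattern: f = u'v + uv' with u = - \frac{3 e^{- \theta^{2} - \frac{3 \theta}{4}}}{8}, v = \sin{\left(\theta - 1 \right)}, so integration by parts undoes it.
F(\theta) = - \frac{3 e^{- \frac{3 \theta}{4}} e^{- \theta^{2}} \sin{\left(\theta - 1 \right)}}{8} is an antiderivative of f.
Check: d/d\theta[- \frac{3 e^{- \frac{3 \theta}{4}} e^{- \theta^{2}} \sin{\left(\theta - 1 \right)}}{8}] = \frac{\left(24 \theta \sin{\left(\theta - 1 \right)} + 9 \sin{\left(\theta - 1 \right)} - 12 \cos{\left(\theta - 1 \right)}\right) e^{- \frac{3 \theta}{4}} e^{- \theta^{2}}}{32} = f(\theta).
F(1) = 0; F(-1) = \frac{3 \sin{\left(2 \right)}}{8 e^{\frac{1}{4}}}.
Integral = F(1) - F(-1) = - \frac{3 \sin{\left(2 \right)}}{8 e^{\frac{1}{4}}}.

Antiderivative: F(\theta) = - \frac{3 e^{- \frac{3 \theta}{4}} e^{- \theta^{2}} \sin{\left(\theta - 1 \right)}}{8}; value = - \frac{3 \sin{\left(2 \right)}}{8 e^{\frac{1}{4}}}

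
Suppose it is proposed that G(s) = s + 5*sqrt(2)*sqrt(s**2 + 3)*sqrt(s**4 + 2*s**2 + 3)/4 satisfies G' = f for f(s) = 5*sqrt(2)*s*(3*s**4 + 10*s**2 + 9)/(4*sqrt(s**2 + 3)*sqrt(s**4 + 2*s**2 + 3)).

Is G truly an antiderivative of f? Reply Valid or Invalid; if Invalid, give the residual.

d/ds[G] = (15*sqrt(2)*s**5 + 50*sqrt(2)*s**3 + 45*sqrt(2)*s + 4*sqrt(s**2 + 3)*sqrt(s**4 + 2*s**2 + 3))/(4*sqrt(s**2 + 3)*sqrt(s**4 + 2*s**2 + 3))
d/ds[G] - f(s) = 1 != 0.

Invalid: d/ds[G] - f = 1, which is not 0.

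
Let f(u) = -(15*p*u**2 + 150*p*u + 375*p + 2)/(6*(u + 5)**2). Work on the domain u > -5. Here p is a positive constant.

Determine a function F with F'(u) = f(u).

An antiderivative is F(u) = (-15*p*u**2 - 75*p*u + 2)/(6*u + 30).

Differentiate the proposed F(u) back; it has to land on f(u) exactly.
Check: d/du[(-15*p*u**2 - 75*p*u + 2)/(6*u + 30)] = (-15*p*u**2 - 150*p*u - 375*p - 2)/(6*u**2 + 60*u + 150), which equals f(u).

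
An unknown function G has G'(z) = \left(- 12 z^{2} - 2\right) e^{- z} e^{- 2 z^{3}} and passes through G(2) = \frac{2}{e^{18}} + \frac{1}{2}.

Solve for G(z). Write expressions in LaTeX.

G(z) = \frac{4 e^{- 2 z^{3} - z} + 1}{2}

The substitution u = - 2 z^{3} - z works: G'(z) is exactly (dG/du)*(du/dz) for that inner function.
A general antiderivative is 2 e^{- 2 z^{3} - z} + C.
The condition gives C = \frac{2}{e^{18}} + \frac{1}{2} - (\frac{2}{e^{18}}) = \frac{1}{2}.
So G(z) = \frac{4 e^{- 2 z^{3} - z} + 1}{2}.
Check: d/dz[\frac{4 e^{- 2 z^{3} - z} + 1}{2}] = \left(- 12 z^{2} - 2\right) e^{- z} e^{- 2 z^{3}} = G'(z).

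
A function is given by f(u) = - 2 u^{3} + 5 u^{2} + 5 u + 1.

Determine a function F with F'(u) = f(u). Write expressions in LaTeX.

An antiderivative is F(u) = \frac{u \left(- 3 u^{3} + 10 u^{2} + 15 u + 6\right)}{6}.

Integrate term by term and add the pieces.
Check: d/du[\frac{u \left(- 3 u^{3} + 10 u^{2} + 15 u + 6\right)}{6}] = - 2 u^{3} + 5 u^{2} + 5 u + 1 = f(u).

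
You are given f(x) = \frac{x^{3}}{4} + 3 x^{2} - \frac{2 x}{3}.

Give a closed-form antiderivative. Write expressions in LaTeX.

An antiderivative is F(x) = \frac{x^{4}}{16} + x^{3} - \frac{x^{2}}{3}.

The integrand splits into summands that can be handled one at a time.
Check: d/dx[\frac{x^{4}}{16} + x^{3} - \frac{x^{2}}{3}] = \frac{x^{3}}{4} + 3 x^{2} - \frac{2 x}{3} = f(x).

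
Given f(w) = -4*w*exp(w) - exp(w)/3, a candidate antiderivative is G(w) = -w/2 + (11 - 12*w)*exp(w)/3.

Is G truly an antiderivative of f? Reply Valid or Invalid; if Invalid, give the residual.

d/dw[G] = -4*w*exp(w) - exp(w)/3 - 1/2
d/dw[G] - f(w) = -1/2 != 0.

Invalid: d/dw[G] - f = -1/2, which is not 0.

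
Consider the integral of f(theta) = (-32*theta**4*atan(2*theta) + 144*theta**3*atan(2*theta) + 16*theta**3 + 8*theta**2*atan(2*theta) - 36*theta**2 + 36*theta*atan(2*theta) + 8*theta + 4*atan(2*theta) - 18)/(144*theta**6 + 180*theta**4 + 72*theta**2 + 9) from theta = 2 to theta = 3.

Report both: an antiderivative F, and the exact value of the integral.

For F(theta) to be correct the identity F'(theta) - f(theta) = 0 must hold.
F(theta) = -(9 - 4*theta)*atan(2*theta)/(9*(2*theta**2 + 1)) is an antiderivative of f.
Check: d/dtheta[-(9 - 4*theta)*atan(2*theta)/(9*(2*theta**2 + 1))] = (-32*theta**4*atan(2*theta) + 144*theta**3*atan(2*theta) + 16*theta**3 + 8*theta**2*atan(2*theta) - 36*theta**2 + 36*theta*atan(2*theta) + 8*theta + 4*atan(2*theta) - 18)/(144*theta**6 + 180*theta**4 + 72*theta**2 + 9) = f(theta).
F(3) = atan(6)/57; F(2) = -atan(4)/81.
Integral = F(3) - F(2) = atan(4)/81 + atan(6)/57.

Antiderivative: F(theta) = -(9 - 4*theta)*atan(2*theta)/(9*(2*theta**2 + 1)); value = atan(4)/81 + atan(6)/57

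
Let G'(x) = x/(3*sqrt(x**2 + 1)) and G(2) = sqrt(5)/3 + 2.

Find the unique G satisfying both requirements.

The substitution u = x**2 + 1 works: G'(x) is exactly (dG/du)*(du/dx) for that inner function.
A general antiderivative is sqrt(x**2 + 1)/3 + C.
The condition gives C = sqrt(5)/3 + 2 - (sqrt(5)/3) = 2.
So G(x) = sqrt(x**2 + 1)/3 + 2.
Check: d/dx[sqrt(x**2 + 1)/3 + 2] = x/(3*sqrt(x**2 + 1)) = G'(x).

G(x) = sqrt(x**2 + 1)/3 + 2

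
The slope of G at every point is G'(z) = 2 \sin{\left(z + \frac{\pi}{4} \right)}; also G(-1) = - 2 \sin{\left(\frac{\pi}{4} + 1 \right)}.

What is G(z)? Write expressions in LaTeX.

The proposed G(z) is checked by its d/dz: the result must match the given G'(z).
A general antiderivative is - 2 \cos{\left(z + \frac{\pi}{4} \right)} + C.
The condition gives C = - 2 \sin{\left(\frac{\pi}{4} + 1 \right)} - (- 2 \sin{\left(\frac{\pi}{4} + 1 \right)}) = 0.
So G(z) = - 2 \cos{\left(z + \frac{\pi}{4} \right)}.
Check: d/dz[- 2 \cos{\left(z + \frac{\pi}{4} \right)}] = 2 \sin{\left(z + \frac{\pi}{4} \right)} = G'(z).

G(z) = - 2 \cos{\left(z + \frac{\pi}{4} \right)}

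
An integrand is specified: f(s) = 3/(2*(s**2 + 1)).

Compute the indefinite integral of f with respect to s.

A first test for any F(s): its s-derivative must equal f(s) identically.
Check: d/ds[3*atan(s)/2] = 3/(2*s**2 + 2), which equals f(s).

F(s) = 3*atan(s)/2 + C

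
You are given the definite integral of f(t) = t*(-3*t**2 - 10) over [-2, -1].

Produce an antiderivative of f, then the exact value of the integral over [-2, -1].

A candidate is checked by its d/dt: the result must match f(t).
F(t) = -3*t**4/4 - 5*t**2 is an antiderivative of f.
Check: d/dt[-3*t**4/4 - 5*t**2] = -3*t**3 - 10*t, which equals f(t).
F(-1) = -23/4; F(-2) = -32.
Integral = F(-1) - F(-2) = 105/4.

Antiderivative: F(t) = -3*t**4/4 - 5*t**2; value = 105/4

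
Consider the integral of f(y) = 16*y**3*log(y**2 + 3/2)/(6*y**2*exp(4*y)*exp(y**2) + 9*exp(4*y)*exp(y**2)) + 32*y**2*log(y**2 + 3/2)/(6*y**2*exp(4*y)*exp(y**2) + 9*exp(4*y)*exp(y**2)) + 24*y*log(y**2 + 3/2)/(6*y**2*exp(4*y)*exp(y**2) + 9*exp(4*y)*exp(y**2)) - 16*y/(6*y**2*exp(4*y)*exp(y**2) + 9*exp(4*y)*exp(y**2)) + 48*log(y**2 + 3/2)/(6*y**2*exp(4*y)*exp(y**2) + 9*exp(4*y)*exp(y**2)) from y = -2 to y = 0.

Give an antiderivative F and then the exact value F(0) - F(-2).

Antiderivative: F(y) = -4*exp(-4*y)*exp(-y**2)*log(y**2 + 3/2)/3; value = -4*log(3/2)/3 + 4*exp(4)*log(11/2)/3

f has the shape u'v + uv' for u = -4*exp(-y**2 - 4*y)/3 and v = log(y**2 + 3/2) — it is the derivative of the product u*v.
F(y) = -4*exp(-4*y)*exp(-y**2)*log(y**2 + 3/2)/3 is an antiderivative of f.
Check: d/dy[-4*exp(-4*y)*exp(-y**2)*log(y**2 + 3/2)/3] = (16*y**3*log(y**2 + 3/2) + 32*y**2*log(y**2 + 3/2) + 24*y*log(y**2 + 3/2) - 16*y + 48*log(y**2 + 3/2))/(6*y**2*exp(4*y)*exp(y**2) + 9*exp(4*y)*exp(y**2)), which equals f(y).
F(0) = -4*log(3/2)/3; F(-2) = -4*exp(4)*log(11/2)/3.
Integral = F(0) - F(-2) = -4*log(3/2)/3 + 4*exp(4)*log(11/2)/3.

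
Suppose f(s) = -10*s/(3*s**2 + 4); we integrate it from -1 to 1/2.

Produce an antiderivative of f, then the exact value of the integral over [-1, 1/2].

f matches the chain-rule pattern g'(h)*h' with inner function h(s) = s**2 + 4/3; substituting u = h(s) collapses the integral.
F(s) = -5*log(s**2 + 4/3)/3 is an antiderivative of f.
Check: d/ds[-5*log(s**2 + 4/3)/3] = -10*s/(3*s**2 + 4) = f(s).
F(1/2) = -5*log(19/12)/3; F(-1) = -5*log(7/3)/3.
Integral = F(1/2) - F(-1) = -5*log(19/12)/3 + 5*log(7/3)/3.

Antiderivative: F(s) = -5*log(s**2 + 4/3)/3; value = -5*log(19/12)/3 + 5*log(7/3)/3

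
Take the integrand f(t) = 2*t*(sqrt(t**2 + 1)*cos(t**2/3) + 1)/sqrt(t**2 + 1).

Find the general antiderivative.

F(t) = sqrt(4*t**2 + 4) + 3*sin(t**2/3) + C

A first test for any F(t): its t-derivative must equal f(t) identically.
Check: d/dt[sqrt(4*t**2 + 4) + 3*sin(t**2/3)] = (2*t*sqrt(t**2 + 1)*cos(t**2/3) + 2*t)/sqrt(t**2 + 1), which equals f(t).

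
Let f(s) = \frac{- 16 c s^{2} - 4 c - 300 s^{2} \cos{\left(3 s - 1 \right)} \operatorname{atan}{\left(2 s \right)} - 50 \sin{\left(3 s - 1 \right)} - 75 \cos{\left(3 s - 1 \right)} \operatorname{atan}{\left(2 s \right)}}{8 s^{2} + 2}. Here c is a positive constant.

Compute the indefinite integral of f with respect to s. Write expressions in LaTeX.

A candidate is checked by its d/ds: the result must match f(s).
Check: d/ds[- 2 c s - \frac{25 \sin{\left(3 s - 1 \right)} \operatorname{atan}{\left(2 s \right)}}{2}] = \frac{- 16 c s^{2} - 4 c - 300 s^{2} \cos{\left(3 s - 1 \right)} \operatorname{atan}{\left(2 s \right)} - 50 \sin{\left(3 s - 1 \right)} - 75 \cos{\left(3 s - 1 \right)} \operatorname{atan}{\left(2 s \right)}}{8 s^{2} + 2} = f(s).

F(s) = - 2 c s - \frac{25 \sin{\left(3 s - 1 \right)} \operatorname{atan}{\left(2 s \right)}}{2} + C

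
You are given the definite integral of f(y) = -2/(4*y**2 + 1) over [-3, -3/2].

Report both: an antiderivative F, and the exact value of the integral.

Antiderivative: F(y) = -atan(2*y); value = -atan(6) + atan(3)

Differentiate the proposed F(y) back; it has to land on f(y) exactly.
F(y) = -atan(2*y) is an antiderivative of f.
Check: d/dy[-atan(2*y)] = -2/(4*y**2 + 1) = f(y).
F(-3/2) = atan(3); F(-3) = atan(6).
Integral = F(-3/2) - F(-3) = -atan(6) + atan(3).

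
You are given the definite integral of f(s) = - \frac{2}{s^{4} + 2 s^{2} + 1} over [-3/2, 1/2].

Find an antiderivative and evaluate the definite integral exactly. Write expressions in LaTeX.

Antiderivative: F(s) = \frac{- s^{2} \operatorname{atan}{\left(s \right)} - s - \operatorname{atan}{\left(s \right)}}{s^{2} + 1}; value = - \operatorname{atan}{\left(\frac{3}{2} \right)} - \frac{56}{65} - \operatorname{atan}{\left(\frac{1}{2} \right)}

Any candidate F(s) must reproduce f(s) exactly when differentiated.
F(s) = \frac{- s^{2} \operatorname{atan}{\left(s \right)} - s - \operatorname{atan}{\left(s \right)}}{s^{2} + 1} is an antiderivative of f.
Check: d/ds[\frac{- s^{2} \operatorname{atan}{\left(s \right)} - s - \operatorname{atan}{\left(s \right)}}{s^{2} + 1}] = - \frac{2}{s^{4} + 2 s^{2} + 1} = f(s).
F(1/2) = - \operatorname{atan}{\left(\frac{1}{2} \right)} - \frac{2}{5}; F(-3/2) = \frac{6}{13} + \operatorname{atan}{\left(\frac{3}{2} \right)}.
Integral = F(1/2) - F(-3/2) = - \operatorname{atan}{\left(\frac{3}{2} \right)} - \frac{56}{65} - \operatorname{atan}{\left(\frac{1}{2} \right)}.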